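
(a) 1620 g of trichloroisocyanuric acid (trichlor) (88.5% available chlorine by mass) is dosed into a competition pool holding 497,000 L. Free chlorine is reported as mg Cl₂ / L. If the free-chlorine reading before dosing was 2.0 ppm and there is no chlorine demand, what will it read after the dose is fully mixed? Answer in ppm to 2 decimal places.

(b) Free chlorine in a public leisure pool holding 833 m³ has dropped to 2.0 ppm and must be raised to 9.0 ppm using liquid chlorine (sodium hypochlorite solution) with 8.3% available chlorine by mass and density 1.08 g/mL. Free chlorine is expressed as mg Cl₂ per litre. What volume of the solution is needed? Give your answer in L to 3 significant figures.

(a) Available chlorine delivered: 1620 g × 0.885 = 1434 g as Cl₂.
(a) Concentration rise: 1434 g / 497,000 L = 2.885 mg/L = 2.88 ppm.
(a) Final FC: 2.0 + 2.88 = 4.88 ppm.

(b) Volume: 833 m³ = 833,000 L.
(b) Chlorine deficit: 9.0 − 2.0 = 7 ppm = 7 mg/L as Cl₂.
(b) Cl₂ equivalent needed: 7 mg/L × 833,000 L = 5,831,000 mg = 5831 g.
(b) Product at 8.3% available chlorine: 5831 / 0.083 = 70,250 g.
(b) Volume at density 1.08 g/mL: 70,250 g ÷ 1.08 g/mL = 65,050 mL.

(a) 4.88 ppm; (b) 65.0 L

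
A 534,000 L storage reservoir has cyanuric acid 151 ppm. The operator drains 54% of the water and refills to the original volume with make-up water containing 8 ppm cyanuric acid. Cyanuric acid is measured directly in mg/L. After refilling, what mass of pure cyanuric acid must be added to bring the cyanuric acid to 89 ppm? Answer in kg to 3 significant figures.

After draining 54% and refilling: 151 × 0.46 + 8 × 0.54 = 73.78 ppm.
Deficit to target: 89 − 73.78 = 15.22 mg/L.
Mass: 15.22 mg/L × 534,000 L = 8127 g cyanuric acid.

8.13 kg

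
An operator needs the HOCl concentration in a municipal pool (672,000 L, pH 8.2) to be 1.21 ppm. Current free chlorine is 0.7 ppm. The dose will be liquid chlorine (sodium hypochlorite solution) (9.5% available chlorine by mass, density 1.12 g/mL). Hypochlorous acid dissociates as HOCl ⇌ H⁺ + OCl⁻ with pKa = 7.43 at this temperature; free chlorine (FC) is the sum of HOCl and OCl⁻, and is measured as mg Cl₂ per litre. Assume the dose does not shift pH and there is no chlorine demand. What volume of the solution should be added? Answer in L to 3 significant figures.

[OCl⁻]/[HOCl] = 10^(pH − pKa) = 10^(8.2 − 7.43) = 5.888; fraction as HOCl = 1/(1 + 5.888) = 0.1452.
Free chlorine required for 1.21 ppm HOCl: 1.21 / 0.1452 = 8.335 ppm.
FC to add: 8.335 − 0.7 = 7.635 mg/L as Cl₂.
Cl₂ equivalent: 7.635 mg/L × 672,000 L = 5131 g.
Product at 9.5% available Cl: 5131 / 0.095 = 54,010 g.
Volume: 54,010 g ÷ 1.12 g/mL = 48,220 mL.

48.2 L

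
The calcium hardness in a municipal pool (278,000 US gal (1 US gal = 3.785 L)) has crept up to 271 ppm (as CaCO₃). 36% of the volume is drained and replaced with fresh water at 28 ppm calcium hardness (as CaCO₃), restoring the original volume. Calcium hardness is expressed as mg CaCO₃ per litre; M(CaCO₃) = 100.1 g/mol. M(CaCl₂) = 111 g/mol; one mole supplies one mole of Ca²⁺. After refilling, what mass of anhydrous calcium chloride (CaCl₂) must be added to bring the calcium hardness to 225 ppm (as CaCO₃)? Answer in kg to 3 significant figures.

48.4 kg

Volume: 278,000 US gal × 3.785 L/gal = 1,052,230 L.
After draining 36% and refilling: 271 × 0.64 + 28 × 0.36 = 183.52 ppm.
Deficit to target: 225 − 183.52 = 41.48 mg/L.
As CaCO₃: 41.48 mg/L × 1,052,230 L = 43,650 g; ÷ 100.1 = 436 mol Ca²⁺.
Mass: 436 × 111 = 48,400 g.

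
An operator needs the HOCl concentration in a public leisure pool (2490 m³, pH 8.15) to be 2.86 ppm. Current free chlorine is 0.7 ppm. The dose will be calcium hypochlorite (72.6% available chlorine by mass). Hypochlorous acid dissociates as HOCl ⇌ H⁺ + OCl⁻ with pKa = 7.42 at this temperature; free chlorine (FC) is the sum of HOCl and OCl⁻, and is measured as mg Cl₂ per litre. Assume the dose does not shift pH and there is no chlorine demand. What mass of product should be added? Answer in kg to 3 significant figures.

Volume: 2490 m³ = 2,490,000 L.
[OCl⁻]/[HOCl] = 10^(pH − pKa) = 10^(8.15 − 7.42) = 5.37; fraction as HOCl = 1/(1 + 5.37) = 0.157.
Free chlorine required for 2.86 ppm HOCl: 2.86 / 0.157 = 18.22 ppm.
FC to add: 18.22 − 0.7 = 17.52 mg/L as Cl₂.
Cl₂ equivalent: 17.52 mg/L × 2,490,000 L = 43,620 g.
Product at 72.6% available Cl: 43,620 / 0.726 = 60,090 g.

60.1 kg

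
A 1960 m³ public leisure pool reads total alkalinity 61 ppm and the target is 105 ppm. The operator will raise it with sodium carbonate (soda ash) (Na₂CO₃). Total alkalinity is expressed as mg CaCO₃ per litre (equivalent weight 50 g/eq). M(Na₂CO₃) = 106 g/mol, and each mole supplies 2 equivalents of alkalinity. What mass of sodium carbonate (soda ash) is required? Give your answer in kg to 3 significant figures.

91.4 kg

Volume: 1960 m³ = 1,960,000 L.
Alkalinity to add: (105 − 61) = 44 mg/L as CaCO₃ × 1,960,000 L = 86,240 g as CaCO₃.
Equivalents: 86,240 g ÷ 50 g/eq = 1725 eq.
Each mole of Na₂CO₃ supplies 2 eq, so 1725 / 2 = 862.4 mol.
Mass: 862.4 mol × 106 g/mol = 91,410 g.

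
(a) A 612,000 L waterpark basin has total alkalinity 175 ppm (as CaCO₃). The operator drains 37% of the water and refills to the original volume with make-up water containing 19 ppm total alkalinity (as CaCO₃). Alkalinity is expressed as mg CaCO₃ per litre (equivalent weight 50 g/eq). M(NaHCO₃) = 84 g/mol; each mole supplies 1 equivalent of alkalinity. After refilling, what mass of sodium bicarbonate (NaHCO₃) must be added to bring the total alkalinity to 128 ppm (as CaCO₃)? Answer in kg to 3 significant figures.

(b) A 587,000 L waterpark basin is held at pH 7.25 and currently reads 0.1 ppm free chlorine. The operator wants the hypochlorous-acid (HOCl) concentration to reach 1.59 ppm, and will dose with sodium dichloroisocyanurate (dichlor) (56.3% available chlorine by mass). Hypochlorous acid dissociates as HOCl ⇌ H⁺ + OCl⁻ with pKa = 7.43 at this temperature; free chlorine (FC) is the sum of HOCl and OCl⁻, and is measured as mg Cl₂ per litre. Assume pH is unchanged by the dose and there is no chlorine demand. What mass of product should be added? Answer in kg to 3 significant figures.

(a) After draining 37% and refilling: 175 × 0.63 + 19 × 0.37 = 117.28 ppm.
(a) Deficit to target: 128 − 117.28 = 10.72 mg/L.
(a) As CaCO₃: 10.72 mg/L × 612,000 L = 6561 g; ÷ 50 g/eq ÷ 1 = 131.2 mol NaHCO₃.
(a) Mass: 131.2 × 84 = 11,020 g.

(b) [OCl⁻]/[HOCl] = 10^(pH − pKa) = 10^(7.25 − 7.43) = 0.6607; fraction as HOCl = 1/(1 + 0.6607) = 0.6022.
(b) Free chlorine required for 1.59 ppm HOCl: 1.59 / 0.6022 = 2.641 ppm.
(b) FC to add: 2.641 − 0.1 = 2.541 mg/L as Cl₂.
(b) Cl₂ equivalent: 2.541 mg/L × 587,000 L = 1491 g.
(b) Product at 56.3% available Cl: 1491 / 0.563 = 2649 g.

(a) 11.0 kg; (b) 2.65 kg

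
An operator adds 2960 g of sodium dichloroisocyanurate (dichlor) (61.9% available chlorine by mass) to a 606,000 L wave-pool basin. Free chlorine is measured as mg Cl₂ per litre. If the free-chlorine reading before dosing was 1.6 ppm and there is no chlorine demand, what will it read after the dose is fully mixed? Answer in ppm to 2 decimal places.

4.62 ppm

Available chlorine delivered: 2960 g × 0.619 = 1832 g as Cl₂.
Concentration rise: 1832 g / 606,000 L = 3.023 mg/L = 3.02 ppm.
Final FC: 1.6 + 3.02 = 4.62 ppm.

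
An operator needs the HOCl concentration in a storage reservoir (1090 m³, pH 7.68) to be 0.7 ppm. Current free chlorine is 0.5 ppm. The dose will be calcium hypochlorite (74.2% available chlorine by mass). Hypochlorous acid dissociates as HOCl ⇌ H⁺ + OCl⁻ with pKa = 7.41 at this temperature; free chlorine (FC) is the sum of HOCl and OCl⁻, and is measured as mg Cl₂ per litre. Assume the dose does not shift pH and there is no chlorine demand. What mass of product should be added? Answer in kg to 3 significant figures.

2.21 kg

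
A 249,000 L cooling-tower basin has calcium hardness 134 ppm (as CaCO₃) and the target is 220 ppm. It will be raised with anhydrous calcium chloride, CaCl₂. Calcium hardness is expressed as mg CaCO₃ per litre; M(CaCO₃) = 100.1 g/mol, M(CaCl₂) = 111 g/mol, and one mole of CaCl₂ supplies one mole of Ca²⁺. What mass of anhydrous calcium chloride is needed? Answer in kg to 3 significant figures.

23.7 kg

Hardness to add: (220 − 134) = 86 mg/L as CaCO₃ × 249,000 L = 21,410 g as CaCO₃.
Moles of Ca²⁺ (1 mol Ca²⁺ ≡ 1 mol CaCO₃): 21,410 / 100.1 g/mol = 213.9 mol.
Mass of CaCl₂: 213.9 × 111 = 23,750 g.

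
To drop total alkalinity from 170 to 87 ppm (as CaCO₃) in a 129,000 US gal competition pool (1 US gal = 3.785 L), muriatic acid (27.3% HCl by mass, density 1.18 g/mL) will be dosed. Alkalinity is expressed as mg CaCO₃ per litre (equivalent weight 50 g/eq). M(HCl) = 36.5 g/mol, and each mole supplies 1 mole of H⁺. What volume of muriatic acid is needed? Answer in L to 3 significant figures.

91.8 L

Volume: 129,000 US gal × 3.785 L/gal = 488,265 L.
Alkalinity to neutralize: (170 − 87) = 83 mg/L as CaCO₃ × 488,265 L = 40,530 g as CaCO₃.
Equivalents of H⁺ required: 40,530 ÷ 50 g/eq = 810.5 eq = 810.5 mol HCl.
Mass of HCl: 810.5 × 36.5 = 29,580 g.
Mass of 27.3% solution: 29,580 / 0.273 = 108,400 g.
Volume: 108,400 g ÷ 1.18 g/mL = 91,840 mL.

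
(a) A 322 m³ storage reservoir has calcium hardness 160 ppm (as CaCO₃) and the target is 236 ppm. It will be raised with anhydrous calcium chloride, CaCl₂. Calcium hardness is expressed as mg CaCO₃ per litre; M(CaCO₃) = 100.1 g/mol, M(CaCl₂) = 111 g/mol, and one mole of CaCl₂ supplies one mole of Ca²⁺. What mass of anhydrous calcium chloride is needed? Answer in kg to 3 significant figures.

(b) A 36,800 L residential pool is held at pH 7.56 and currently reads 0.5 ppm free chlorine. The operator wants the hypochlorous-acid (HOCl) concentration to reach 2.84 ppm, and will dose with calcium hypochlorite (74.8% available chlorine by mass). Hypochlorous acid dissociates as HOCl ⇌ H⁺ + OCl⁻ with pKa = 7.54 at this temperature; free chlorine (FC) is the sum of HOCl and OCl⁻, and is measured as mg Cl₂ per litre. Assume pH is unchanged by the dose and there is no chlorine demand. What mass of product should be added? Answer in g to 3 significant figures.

(a) Volume: 322 m³ = 322,000 L.
(a) Hardness to add: (236 − 160) = 76 mg/L as CaCO₃ × 322,000 L = 24,470 g as CaCO₃.
(a) Moles of Ca²⁺ (1 mol Ca²⁺ ≡ 1 mol CaCO₃): 24,470 / 100.1 g/mol = 244.5 mol.
(a) Mass of CaCl₂: 244.5 × 111 = 27,140 g.

(b) [OCl⁻]/[HOCl] = 10^(pH − pKa) = 10^(7.56 − 7.54) = 1.047; fraction as HOCl = 1/(1 + 1.047) = 0.4885.
(b) Free chlorine required for 2.84 ppm HOCl: 2.84 / 0.4885 = 5.814 ppm.
(b) FC to add: 5.814 − 0.5 = 5.314 mg/L as Cl₂.
(b) Cl₂ equivalent: 5.314 mg/L × 36,800 L = 195.5 g.
(b) Product at 74.8% available Cl: 195.5 / 0.748 = 261.4 g.

(a) 27.1 kg; (b) 261 g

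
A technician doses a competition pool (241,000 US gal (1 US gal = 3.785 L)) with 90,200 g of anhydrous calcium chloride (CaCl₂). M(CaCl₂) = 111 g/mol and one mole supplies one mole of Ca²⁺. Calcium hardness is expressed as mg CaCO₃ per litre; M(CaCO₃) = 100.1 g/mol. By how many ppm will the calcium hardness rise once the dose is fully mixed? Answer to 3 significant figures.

Volume: 241,000 US gal × 3.785 L/gal = 912,185 L.
Moles of Ca²⁺: 90,200 g ÷ 111 g/mol = 812.6 mol.
As CaCO₃: 812.6 mol × 100.1 g/mol = 81,340 g.
Rise: 81,340 g / 912,185 L × 1000 = 89.17 mg/L.

89.2 ppm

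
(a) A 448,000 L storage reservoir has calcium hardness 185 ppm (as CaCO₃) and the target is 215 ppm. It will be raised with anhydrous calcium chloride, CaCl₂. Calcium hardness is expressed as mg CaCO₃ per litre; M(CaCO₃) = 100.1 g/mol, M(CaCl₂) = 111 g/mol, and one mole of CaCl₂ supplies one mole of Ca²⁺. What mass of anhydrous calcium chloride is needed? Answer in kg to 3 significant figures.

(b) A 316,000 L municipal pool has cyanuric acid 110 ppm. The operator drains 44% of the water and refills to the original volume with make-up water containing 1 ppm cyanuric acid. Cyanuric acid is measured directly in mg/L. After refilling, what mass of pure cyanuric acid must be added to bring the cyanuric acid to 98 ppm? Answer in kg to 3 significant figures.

(a) Hardness to add: (215 − 185) = 30 mg/L as CaCO₃ × 448,000 L = 13,440 g as CaCO₃.
(a) Moles of Ca²⁺ (1 mol Ca²⁺ ≡ 1 mol CaCO₃): 13,440 / 100.1 g/mol = 134.3 mol.
(a) Mass of CaCl₂: 134.3 × 111 = 14,900 g.

(b) After draining 44% and refilling: 110 × 0.56 + 1 × 0.44 = 62.04 ppm.
(b) Deficit to target: 98 − 62.04 = 35.96 mg/L.
(b) Mass: 35.96 mg/L × 316,000 L = 11,360 g cyanuric acid.

(a) 14.9 kg; (b) 11.4 kg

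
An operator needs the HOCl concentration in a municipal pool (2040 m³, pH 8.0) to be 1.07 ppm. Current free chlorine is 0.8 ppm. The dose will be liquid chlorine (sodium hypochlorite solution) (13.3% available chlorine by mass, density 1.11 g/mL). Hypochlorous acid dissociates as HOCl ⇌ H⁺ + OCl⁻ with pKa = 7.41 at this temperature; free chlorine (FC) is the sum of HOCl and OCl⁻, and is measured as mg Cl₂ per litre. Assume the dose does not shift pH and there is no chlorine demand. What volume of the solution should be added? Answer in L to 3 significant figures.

Volume: 2040 m³ = 2,040,000 L.
[OCl⁻]/[HOCl] = 10^(pH − pKa) = 10^(8.0 − 7.41) = 3.89; fraction as HOCl = 1/(1 + 3.89) = 0.2045.
Free chlorine required for 1.07 ppm HOCl: 1.07 / 0.2045 = 5.233 ppm.
FC to add: 5.233 − 0.8 = 4.433 mg/L as Cl₂.
Cl₂ equivalent: 4.433 mg/L × 2,040,000 L = 9043 g.
Product at 13.3% available Cl: 9043 / 0.133 = 67,990 g.
Volume: 67,990 g ÷ 1.11 g/mL = 61,250 mL.

61.3 L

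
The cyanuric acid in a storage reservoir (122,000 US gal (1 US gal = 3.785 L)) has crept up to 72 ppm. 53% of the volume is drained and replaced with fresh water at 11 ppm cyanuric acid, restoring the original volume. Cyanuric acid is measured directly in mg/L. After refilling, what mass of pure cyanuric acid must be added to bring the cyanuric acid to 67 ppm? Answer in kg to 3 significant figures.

Volume: 122,000 US gal × 3.785 L/gal = 461,770 L.
After draining 53% and refilling: 72 × 0.47 + 11 × 0.53 = 39.67 ppm.
Deficit to target: 67 − 39.67 = 27.33 mg/L.
Mass: 27.33 mg/L × 461,770 L = 12,620 g cyanuric acid.

12.6 kg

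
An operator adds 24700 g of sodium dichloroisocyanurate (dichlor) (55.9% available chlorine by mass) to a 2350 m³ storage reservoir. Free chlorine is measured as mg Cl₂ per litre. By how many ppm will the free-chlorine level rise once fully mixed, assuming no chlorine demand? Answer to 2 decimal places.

5.88 ppm

Volume: 2350 m³ = 2,350,000 L.
Available chlorine delivered: 24,700 g × 0.559 = 13,810 g as Cl₂.
Concentration rise: 13,810 g / 2,350,000 L = 5.875 mg/L = 5.88 ppm.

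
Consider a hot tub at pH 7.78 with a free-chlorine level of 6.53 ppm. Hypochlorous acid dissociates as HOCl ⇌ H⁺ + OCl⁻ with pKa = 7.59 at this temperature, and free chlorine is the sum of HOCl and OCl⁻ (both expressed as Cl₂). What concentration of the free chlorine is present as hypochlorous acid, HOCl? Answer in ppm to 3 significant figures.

[OCl⁻]/[HOCl] = 10^(pH − pKa) = 10^(7.78 − 7.59) = 10^0.19 = 1.549.
Fraction as HOCl = 1 / (1 + 1.549) = 0.3923.
HOCl = 0.3923 × 6.53 ppm = 2.562 ppm.

2.56 ppm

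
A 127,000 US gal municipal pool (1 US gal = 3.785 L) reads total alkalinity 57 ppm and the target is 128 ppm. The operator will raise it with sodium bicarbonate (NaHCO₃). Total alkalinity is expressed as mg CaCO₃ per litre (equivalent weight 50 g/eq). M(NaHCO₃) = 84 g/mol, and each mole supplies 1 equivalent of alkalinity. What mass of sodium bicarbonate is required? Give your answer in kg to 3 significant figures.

Volume: 127,000 US gal × 3.785 L/gal = 480,695 L.
Alkalinity to add: (128 − 57) = 71 mg/L as CaCO₃ × 480,695 L = 34,130 g as CaCO₃.
Equivalents: 34,130 g ÷ 50 g/eq = 682.6 eq.
NaHCO₃ supplies 1 eq per mole → 682.6 mol.
Mass: 682.6 mol × 84 g/mol = 57,340 g.

57.3 kg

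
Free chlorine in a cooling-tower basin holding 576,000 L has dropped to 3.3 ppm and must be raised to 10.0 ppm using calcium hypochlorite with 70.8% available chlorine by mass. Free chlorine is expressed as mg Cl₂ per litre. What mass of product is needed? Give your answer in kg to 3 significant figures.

Chlorine deficit: 10.0 − 3.3 = 6.7 ppm = 6.7 mg/L as Cl₂.
Cl₂ equivalent needed: 6.7 mg/L × 576,000 L = 3,859,000 mg = 3859 g.
Product at 70.8% available chlorine: 3859 / 0.708 = 5451 g.

5.45 kg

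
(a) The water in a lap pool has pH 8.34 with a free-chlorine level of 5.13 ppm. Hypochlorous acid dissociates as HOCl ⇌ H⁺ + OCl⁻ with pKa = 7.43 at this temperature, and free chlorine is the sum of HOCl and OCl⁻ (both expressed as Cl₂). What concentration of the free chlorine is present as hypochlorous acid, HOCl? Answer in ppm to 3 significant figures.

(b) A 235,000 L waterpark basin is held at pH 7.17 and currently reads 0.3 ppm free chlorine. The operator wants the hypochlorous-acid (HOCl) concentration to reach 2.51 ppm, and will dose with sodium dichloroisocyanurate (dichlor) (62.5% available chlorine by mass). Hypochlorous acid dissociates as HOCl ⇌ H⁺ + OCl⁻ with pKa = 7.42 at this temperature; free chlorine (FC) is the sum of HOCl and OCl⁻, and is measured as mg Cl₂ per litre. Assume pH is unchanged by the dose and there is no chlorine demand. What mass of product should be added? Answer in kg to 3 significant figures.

(a) [OCl⁻]/[HOCl] = 10^(pH − pKa) = 10^(8.34 − 7.43) = 10^0.91 = 8.128.
(a) Fraction as HOCl = 1 / (1 + 8.128) = 0.1095.
(a) HOCl = 0.1095 × 5.13 ppm = 0.562 ppm.

(b) [OCl⁻]/[HOCl] = 10^(pH − pKa) = 10^(7.17 − 7.42) = 0.5623; fraction as HOCl = 1/(1 + 0.5623) = 0.6401.
(b) Free chlorine required for 2.51 ppm HOCl: 2.51 / 0.6401 = 3.921 ppm.
(b) FC to add: 3.921 − 0.3 = 3.621 mg/L as Cl₂.
(b) Cl₂ equivalent: 3.621 mg/L × 235,000 L = 851 g.
(b) Product at 62.5% available Cl: 851 / 0.625 = 1362 g.

(a) 0.562 ppm; (b) 1.36 kg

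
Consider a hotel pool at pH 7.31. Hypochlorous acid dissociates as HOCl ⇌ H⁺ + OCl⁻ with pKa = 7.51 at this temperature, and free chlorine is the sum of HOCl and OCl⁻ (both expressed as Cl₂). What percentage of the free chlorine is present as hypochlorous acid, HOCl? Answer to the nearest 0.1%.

61.3%

[OCl⁻]/[HOCl] = 10^(pH − pKa) = 10^(7.31 − 7.51) = 10^-0.20 = 0.631.
Fraction as HOCl = 1 / (1 + 0.631) = 0.6131.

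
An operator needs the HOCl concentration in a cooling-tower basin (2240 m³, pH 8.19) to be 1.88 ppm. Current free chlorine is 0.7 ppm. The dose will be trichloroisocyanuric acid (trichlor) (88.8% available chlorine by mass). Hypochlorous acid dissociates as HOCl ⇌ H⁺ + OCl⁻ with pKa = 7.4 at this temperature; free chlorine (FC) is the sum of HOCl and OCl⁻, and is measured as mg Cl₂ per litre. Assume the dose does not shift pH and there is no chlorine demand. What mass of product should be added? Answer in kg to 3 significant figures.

32.2 kg

Volume: 2240 m³ = 2,240,000 L.
[OCl⁻]/[HOCl] = 10^(pH − pKa) = 10^(8.19 − 7.4) = 6.166; fraction as HOCl = 1/(1 + 6.166) = 0.1395.
Free chlorine required for 1.88 ppm HOCl: 1.88 / 0.1395 = 13.47 ppm.
FC to add: 13.47 − 0.7 = 12.77 mg/L as Cl₂.
Cl₂ equivalent: 12.77 mg/L × 2,240,000 L = 28,610 g.
Product at 88.8% available Cl: 28,610 / 0.888 = 32,220 g.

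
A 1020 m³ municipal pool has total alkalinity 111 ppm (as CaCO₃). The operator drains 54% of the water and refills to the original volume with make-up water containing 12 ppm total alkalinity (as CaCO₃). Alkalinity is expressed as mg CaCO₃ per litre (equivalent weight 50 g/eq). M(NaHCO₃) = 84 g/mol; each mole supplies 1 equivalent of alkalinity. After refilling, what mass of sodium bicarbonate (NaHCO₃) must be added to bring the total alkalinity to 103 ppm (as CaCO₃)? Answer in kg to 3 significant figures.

Volume: 1020 m³ = 1,020,000 L.
After draining 54% and refilling: 111 × 0.46 + 12 × 0.54 = 57.54 ppm.
Deficit to target: 103 − 57.54 = 45.46 mg/L.
As CaCO₃: 45.46 mg/L × 1,020,000 L = 46,370 g; ÷ 50 g/eq ÷ 1 = 927.4 mol NaHCO₃.
Mass: 927.4 × 84 = 77,900 g.

77.9 kg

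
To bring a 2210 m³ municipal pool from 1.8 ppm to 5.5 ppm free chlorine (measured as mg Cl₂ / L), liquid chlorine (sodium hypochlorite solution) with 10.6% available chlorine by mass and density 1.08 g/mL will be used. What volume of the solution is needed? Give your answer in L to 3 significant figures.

71.4 L

Volume: 2210 m³ = 2,210,000 L.
Chlorine deficit: 5.5 − 1.8 = 3.7 ppm = 3.7 mg/L as Cl₂.
Cl₂ equivalent needed: 3.7 mg/L × 2,210,000 L = 8,177,000 mg = 8177 g.
Product at 10.6% available chlorine: 8177 / 0.106 = 77,140 g.
Volume at density 1.08 g/mL: 77,140 g ÷ 1.08 g/mL = 71,430 mL.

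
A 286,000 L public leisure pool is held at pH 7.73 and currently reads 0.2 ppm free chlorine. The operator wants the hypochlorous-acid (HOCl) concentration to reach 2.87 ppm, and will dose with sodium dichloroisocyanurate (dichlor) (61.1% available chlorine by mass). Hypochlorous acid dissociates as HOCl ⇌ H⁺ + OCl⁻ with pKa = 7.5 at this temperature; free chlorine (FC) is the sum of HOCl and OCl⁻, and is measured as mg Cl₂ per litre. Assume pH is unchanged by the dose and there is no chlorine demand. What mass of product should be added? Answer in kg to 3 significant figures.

3.53 kg

[OCl⁻]/[HOCl] = 10^(pH − pKa) = 10^(7.73 − 7.5) = 1.698; fraction as HOCl = 1/(1 + 1.698) = 0.3706.
Free chlorine required for 2.87 ppm HOCl: 2.87 / 0.3706 = 7.744 ppm.
FC to add: 7.744 − 0.2 = 7.544 mg/L as Cl₂.
Cl₂ equivalent: 7.544 mg/L × 286,000 L = 2158 g.
Product at 61.1% available Cl: 2158 / 0.611 = 3531 g.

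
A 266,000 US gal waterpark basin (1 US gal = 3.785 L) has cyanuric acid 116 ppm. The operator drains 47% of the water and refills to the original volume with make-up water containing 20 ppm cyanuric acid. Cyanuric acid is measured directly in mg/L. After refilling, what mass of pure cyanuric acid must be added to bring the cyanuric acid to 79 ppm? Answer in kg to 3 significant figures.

Volume: 266,000 US gal × 3.785 L/gal = 1,006,810 L.
After draining 47% and refilling: 116 × 0.53 + 20 × 0.47 = 70.88 ppm.
Deficit to target: 79 − 70.88 = 8.12 mg/L.
Mass: 8.12 mg/L × 1,006,810 L = 8175 g cyanuric acid.

8.18 kg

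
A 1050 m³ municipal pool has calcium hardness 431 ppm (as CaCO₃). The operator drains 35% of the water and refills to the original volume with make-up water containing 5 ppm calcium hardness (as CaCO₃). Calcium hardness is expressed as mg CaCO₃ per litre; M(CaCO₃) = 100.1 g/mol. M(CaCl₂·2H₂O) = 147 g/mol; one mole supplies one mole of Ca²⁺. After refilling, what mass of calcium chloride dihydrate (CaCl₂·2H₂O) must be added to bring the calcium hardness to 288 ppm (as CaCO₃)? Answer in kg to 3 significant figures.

9.41 kg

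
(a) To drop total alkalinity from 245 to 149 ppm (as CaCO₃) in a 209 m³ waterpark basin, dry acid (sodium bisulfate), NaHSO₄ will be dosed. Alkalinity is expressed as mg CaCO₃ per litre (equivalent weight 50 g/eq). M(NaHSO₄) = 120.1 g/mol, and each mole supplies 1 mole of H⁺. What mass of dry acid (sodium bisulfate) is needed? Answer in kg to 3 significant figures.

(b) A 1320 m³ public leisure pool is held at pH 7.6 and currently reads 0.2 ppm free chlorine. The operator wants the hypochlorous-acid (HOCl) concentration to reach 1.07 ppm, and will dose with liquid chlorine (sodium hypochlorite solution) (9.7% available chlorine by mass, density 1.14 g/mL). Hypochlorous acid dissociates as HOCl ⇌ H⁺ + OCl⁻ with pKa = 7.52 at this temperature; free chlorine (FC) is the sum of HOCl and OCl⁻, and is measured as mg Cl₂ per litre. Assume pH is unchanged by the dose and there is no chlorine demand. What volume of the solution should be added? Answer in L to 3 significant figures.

(a) 48.2 kg; (b) 25.7 L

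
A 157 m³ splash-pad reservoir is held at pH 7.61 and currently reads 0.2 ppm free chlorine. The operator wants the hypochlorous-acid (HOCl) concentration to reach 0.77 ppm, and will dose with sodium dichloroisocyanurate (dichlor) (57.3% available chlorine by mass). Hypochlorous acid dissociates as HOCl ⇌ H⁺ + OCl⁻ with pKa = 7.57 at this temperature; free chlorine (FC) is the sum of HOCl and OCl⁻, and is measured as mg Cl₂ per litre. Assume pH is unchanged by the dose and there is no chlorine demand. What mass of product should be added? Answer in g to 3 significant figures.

388 g

Volume: 157 m³ = 157,000 L.
[OCl⁻]/[HOCl] = 10^(pH − pKa) = 10^(7.61 − 7.57) = 1.096; fraction as HOCl = 1/(1 + 1.096) = 0.477.
Free chlorine required for 0.77 ppm HOCl: 0.77 / 0.477 = 1.614 ppm.
FC to add: 1.614 − 0.2 = 1.414 mg/L as Cl₂.
Cl₂ equivalent: 1.414 mg/L × 157,000 L = 222 g.
Product at 57.3% available Cl: 222 / 0.573 = 387.5 g.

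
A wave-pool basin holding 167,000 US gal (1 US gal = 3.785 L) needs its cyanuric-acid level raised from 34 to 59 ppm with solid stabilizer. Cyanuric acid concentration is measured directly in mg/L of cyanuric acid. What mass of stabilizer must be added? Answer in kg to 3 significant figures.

Volume: 167,000 US gal × 3.785 L/gal = 632,095 L.
CYA to add: (59 − 34) = 25 mg/L × 632,095 L = 15,800 g cyanuric acid.

15.8 kg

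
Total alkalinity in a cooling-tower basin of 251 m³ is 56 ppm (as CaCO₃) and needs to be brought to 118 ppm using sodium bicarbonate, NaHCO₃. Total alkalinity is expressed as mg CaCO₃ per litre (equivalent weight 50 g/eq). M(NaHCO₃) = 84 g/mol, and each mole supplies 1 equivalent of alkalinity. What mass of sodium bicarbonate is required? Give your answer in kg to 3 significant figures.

26.1 kg

Volume: 251 m³ = 251,000 L.
Alkalinity to add: (118 − 56) = 62 mg/L as CaCO₃ × 251,000 L = 15,560 g as CaCO₃.
Equivalents: 15,560 g ÷ 50 g/eq = 311.2 eq.
NaHCO₃ supplies 1 eq per mole → 311.2 mol.
Mass: 311.2 mol × 84 g/mol = 26,140 g.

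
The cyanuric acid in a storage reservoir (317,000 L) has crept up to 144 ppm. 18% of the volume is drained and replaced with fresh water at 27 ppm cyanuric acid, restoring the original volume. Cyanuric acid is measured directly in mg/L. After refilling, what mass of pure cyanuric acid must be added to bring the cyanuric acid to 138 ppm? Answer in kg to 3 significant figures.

After draining 18% and refilling: 144 × 0.82 + 27 × 0.18 = 122.94 ppm.
Deficit to target: 138 − 122.94 = 15.06 mg/L.
Mass: 15.06 mg/L × 317,000 L = 4774 g cyanuric acid.

4.77 kg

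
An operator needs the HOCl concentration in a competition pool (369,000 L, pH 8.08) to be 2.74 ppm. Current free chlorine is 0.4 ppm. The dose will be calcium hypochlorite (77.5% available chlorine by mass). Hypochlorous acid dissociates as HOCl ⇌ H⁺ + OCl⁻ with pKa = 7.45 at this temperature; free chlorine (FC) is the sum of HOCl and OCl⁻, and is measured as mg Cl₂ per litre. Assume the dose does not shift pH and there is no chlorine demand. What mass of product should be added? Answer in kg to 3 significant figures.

6.68 kg

[OCl⁻]/[HOCl] = 10^(pH − pKa) = 10^(8.08 − 7.45) = 4.266; fraction as HOCl = 1/(1 + 4.266) = 0.1899.
Free chlorine required for 2.74 ppm HOCl: 2.74 / 0.1899 = 14.43 ppm.
FC to add: 14.43 − 0.4 = 14.03 mg/L as Cl₂.
Cl₂ equivalent: 14.03 mg/L × 369,000 L = 5176 g.
Product at 77.5% available Cl: 5176 / 0.775 = 6679 g.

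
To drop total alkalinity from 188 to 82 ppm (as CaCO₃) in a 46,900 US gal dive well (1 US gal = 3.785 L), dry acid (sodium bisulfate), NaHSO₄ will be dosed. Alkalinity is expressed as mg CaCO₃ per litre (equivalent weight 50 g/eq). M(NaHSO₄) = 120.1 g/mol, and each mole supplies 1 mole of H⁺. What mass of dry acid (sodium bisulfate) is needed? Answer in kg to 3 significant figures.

45.2 kg

Volume: 46,900 US gal × 3.785 L/gal = 177,516 L.
Alkalinity to neutralize: (188 − 82) = 106 mg/L as CaCO₃ × 177,516 L = 18,820 g as CaCO₃.
Equivalents of H⁺ required: 18,820 ÷ 50 g/eq = 376.3 eq = 376.3 mol NaHSO₄.
Mass of NaHSO₄: 376.3 × 120.1 = 45,200 g.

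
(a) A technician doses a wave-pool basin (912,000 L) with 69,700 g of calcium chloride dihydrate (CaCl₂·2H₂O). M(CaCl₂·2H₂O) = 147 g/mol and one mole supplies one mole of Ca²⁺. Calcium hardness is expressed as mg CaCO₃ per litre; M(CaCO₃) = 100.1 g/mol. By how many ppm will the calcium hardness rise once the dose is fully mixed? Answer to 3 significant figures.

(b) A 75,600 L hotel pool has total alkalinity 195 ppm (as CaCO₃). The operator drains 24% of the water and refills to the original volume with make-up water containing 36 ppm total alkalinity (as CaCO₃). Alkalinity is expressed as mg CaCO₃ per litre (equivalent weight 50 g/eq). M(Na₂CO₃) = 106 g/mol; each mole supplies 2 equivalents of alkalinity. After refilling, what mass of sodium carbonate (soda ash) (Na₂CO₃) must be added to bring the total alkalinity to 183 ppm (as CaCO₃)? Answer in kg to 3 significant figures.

(a) Moles of Ca²⁺: 69,700 g ÷ 147 g/mol = 474.1 mol.
(a) As CaCO₃: 474.1 mol × 100.1 g/mol = 47,460 g.
(a) Rise: 47,460 g / 912,000 L × 1000 = 52.04 mg/L.

(b) After draining 24% and refilling: 195 × 0.76 + 36 × 0.24 = 156.84 ppm.
(b) Deficit to target: 183 − 156.84 = 26.16 mg/L.
(b) As CaCO₃: 26.16 mg/L × 75,600 L = 1978 g; ÷ 50 g/eq ÷ 2 = 19.78 mol Na₂CO₃.
(b) Mass: 19.78 × 106 = 2096 g.

(a) 52.0 ppm; (b) 2.10 kg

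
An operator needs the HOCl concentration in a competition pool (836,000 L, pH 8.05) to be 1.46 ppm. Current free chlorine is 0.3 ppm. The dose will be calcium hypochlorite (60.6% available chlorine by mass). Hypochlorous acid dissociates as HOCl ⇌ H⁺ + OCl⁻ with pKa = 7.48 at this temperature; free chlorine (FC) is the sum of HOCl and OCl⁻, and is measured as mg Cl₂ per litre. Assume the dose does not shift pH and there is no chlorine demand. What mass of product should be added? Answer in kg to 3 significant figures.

9.08 kg

[OCl⁻]/[HOCl] = 10^(pH − pKa) = 10^(8.05 − 7.48) = 3.715; fraction as HOCl = 1/(1 + 3.715) = 0.2121.
Free chlorine required for 1.46 ppm HOCl: 1.46 / 0.2121 = 6.884 ppm.
FC to add: 6.884 − 0.3 = 6.584 mg/L as Cl₂.
Cl₂ equivalent: 6.584 mg/L × 836,000 L = 5505 g.
Product at 60.6% available Cl: 5505 / 0.606 = 9083 g.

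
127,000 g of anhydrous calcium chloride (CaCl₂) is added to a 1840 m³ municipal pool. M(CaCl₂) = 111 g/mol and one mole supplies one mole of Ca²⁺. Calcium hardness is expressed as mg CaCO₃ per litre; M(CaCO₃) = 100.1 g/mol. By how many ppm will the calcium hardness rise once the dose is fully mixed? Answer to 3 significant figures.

Volume: 1840 m³ = 1,840,000 L.
Moles of Ca²⁺: 127,000 g ÷ 111 g/mol = 1144 mol.
As CaCO₃: 1144 mol × 100.1 g/mol = 114,500 g.
Rise: 114,500 g / 1,840,000 L × 1000 = 62.24 mg/L.

62.2 ppm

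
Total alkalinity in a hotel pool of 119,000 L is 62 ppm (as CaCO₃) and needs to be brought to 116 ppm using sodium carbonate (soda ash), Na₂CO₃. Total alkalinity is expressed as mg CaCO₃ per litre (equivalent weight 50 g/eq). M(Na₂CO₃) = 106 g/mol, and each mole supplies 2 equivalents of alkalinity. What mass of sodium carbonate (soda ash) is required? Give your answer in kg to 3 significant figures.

6.81 kg

Alkalinity to add: (116 − 62) = 54 mg/L as CaCO₃ × 119,000 L = 6426 g as CaCO₃.
Equivalents: 6426 g ÷ 50 g/eq = 128.5 eq.
Each mole of Na₂CO₃ supplies 2 eq, so 128.5 / 2 = 64.26 mol.
Mass: 64.26 mol × 106 g/mol = 6812 g.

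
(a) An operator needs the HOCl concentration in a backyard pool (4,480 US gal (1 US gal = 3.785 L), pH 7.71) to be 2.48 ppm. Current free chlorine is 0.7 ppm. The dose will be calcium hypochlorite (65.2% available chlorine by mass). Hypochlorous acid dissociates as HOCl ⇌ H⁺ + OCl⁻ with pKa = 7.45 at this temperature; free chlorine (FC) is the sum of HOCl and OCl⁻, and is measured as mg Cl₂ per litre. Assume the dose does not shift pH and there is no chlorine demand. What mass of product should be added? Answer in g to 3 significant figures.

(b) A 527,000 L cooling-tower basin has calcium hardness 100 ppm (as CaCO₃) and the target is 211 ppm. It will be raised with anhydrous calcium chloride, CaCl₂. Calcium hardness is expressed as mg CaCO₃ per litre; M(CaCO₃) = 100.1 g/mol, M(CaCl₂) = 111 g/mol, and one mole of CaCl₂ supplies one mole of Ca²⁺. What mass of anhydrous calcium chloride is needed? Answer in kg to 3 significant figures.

(a) 164 g; (b) 64.9 kg

(a) Volume: 4,480 US gal × 3.785 L/gal = 16,957 L.
(a) [OCl⁻]/[HOCl] = 10^(pH − pKa) = 10^(7.71 − 7.45) = 1.82; fraction as HOCl = 1/(1 + 1.82) = 0.3546.
(a) Free chlorine required for 2.48 ppm HOCl: 2.48 / 0.3546 = 6.993 ppm.
(a) FC to add: 6.993 − 0.7 = 6.293 mg/L as Cl₂.
(a) Cl₂ equivalent: 6.293 mg/L × 16,957 L = 106.7 g.
(a) Product at 65.2% available Cl: 106.7 / 0.652 = 163.7 g.

(b) Hardness to add: (211 − 100) = 111 mg/L as CaCO₃ × 527,000 L = 58,500 g as CaCO₃.
(b) Moles of Ca²⁺ (1 mol Ca²⁺ ≡ 1 mol CaCO₃): 58,500 / 100.1 g/mol = 584.4 mol.
(b) Mass of CaCl₂: 584.4 × 111 = 64,870 g.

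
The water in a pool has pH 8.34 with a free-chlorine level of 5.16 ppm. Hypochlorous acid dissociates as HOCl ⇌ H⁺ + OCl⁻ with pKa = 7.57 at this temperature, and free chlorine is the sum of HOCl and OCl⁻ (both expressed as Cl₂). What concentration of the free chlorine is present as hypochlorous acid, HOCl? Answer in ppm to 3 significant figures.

0.749 ppm

[OCl⁻]/[HOCl] = 10^(pH − pKa) = 10^(8.34 − 7.57) = 10^0.77 = 5.888.
Fraction as HOCl = 1 / (1 + 5.888) = 0.1452.
HOCl = 0.1452 × 5.16 ppm = 0.7491 ppm.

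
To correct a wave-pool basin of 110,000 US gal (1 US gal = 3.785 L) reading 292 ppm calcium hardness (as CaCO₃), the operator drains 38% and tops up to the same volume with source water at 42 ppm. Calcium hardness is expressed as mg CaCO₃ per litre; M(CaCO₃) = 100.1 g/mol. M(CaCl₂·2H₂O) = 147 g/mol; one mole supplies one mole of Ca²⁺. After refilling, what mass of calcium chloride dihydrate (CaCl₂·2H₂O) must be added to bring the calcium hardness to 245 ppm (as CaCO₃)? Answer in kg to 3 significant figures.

29.3 kg

Volume: 110,000 US gal × 3.785 L/gal = 416,350 L.
After draining 38% and refilling: 292 × 0.62 + 42 × 0.38 = 197 ppm.
Deficit to target: 245 − 197 = 48 mg/L.
As CaCO₃: 48 mg/L × 416,350 L = 19,980 g; ÷ 100.1 = 199.6 mol Ca²⁺.
Mass: 199.6 × 147 = 29,350 g.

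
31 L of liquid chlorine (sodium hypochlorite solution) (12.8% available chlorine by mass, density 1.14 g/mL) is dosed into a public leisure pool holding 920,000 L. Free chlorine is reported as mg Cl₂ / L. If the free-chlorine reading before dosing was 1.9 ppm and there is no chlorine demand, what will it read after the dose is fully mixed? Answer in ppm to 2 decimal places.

Mass of solution: 31 L × 1000 mL/L × 1.14 g/mL = 35,340 g.
Available chlorine delivered: 35,340 g × 0.128 = 4524 g as Cl₂.
Concentration rise: 4524 g / 920,000 L = 4.917 mg/L = 4.92 ppm.
Final FC: 1.9 + 4.92 = 6.82 ppm.

6.82 ppm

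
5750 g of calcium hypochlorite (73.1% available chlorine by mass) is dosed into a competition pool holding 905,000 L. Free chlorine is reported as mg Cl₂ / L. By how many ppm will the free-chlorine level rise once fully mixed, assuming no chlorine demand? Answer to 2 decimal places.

Available chlorine delivered: 5750 g × 0.731 = 4203 g as Cl₂.
Concentration rise: 4203 g / 905,000 L = 4.644 mg/L = 4.64 ppm.

4.64 ppm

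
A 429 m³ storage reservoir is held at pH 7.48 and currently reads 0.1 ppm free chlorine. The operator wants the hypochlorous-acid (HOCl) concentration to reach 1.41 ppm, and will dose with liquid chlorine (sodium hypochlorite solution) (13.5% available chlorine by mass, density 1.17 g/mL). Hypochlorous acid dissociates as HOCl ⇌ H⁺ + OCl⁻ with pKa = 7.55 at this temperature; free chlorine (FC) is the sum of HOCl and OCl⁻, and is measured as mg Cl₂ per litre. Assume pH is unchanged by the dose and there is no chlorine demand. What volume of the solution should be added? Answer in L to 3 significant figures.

Volume: 429 m³ = 429,000 L.
[OCl⁻]/[HOCl] = 10^(pH − pKa) = 10^(7.48 − 7.55) = 0.8511; fraction as HOCl = 1/(1 + 0.8511) = 0.5402.
Free chlorine required for 1.41 ppm HOCl: 1.41 / 0.5402 = 2.61 ppm.
FC to add: 2.61 − 0.1 = 2.51 mg/L as Cl₂.
Cl₂ equivalent: 2.51 mg/L × 429,000 L = 1077 g.
Product at 13.5% available Cl: 1077 / 0.135 = 7977 g.
Volume: 7977 g ÷ 1.17 g/mL = 6818 mL.

6.82 L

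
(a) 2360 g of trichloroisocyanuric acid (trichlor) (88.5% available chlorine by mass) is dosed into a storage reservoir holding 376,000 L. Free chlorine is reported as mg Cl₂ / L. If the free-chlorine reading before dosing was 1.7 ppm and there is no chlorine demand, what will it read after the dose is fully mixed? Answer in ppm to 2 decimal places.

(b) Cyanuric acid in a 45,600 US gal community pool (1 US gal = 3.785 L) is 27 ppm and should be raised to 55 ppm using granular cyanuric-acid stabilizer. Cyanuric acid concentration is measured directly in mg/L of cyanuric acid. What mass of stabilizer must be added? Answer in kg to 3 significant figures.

(a) Available chlorine delivered: 2360 g × 0.885 = 2089 g as Cl₂.
(a) Concentration rise: 2089 g / 376,000 L = 5.555 mg/L = 5.55 ppm.
(a) Final FC: 1.7 + 5.55 = 7.25 ppm.

(b) Volume: 45,600 US gal × 3.785 L/gal = 172,596 L.
(b) CYA to add: (55 − 27) = 28 mg/L × 172,596 L = 4833 g cyanuric acid.

(a) 7.25 ppm; (b) 4.83 kg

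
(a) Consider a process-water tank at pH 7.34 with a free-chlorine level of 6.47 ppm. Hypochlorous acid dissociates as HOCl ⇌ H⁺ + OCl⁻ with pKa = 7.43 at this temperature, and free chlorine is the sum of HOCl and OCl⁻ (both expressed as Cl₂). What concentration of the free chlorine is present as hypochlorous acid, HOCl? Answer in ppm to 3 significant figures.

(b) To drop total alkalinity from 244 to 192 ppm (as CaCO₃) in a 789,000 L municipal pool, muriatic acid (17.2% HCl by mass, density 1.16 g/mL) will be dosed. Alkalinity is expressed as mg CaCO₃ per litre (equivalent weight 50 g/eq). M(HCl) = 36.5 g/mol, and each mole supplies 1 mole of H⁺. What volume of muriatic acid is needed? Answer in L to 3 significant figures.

(a) 3.57 ppm; (b) 150 L

(a) [OCl⁻]/[HOCl] = 10^(pH − pKa) = 10^(7.34 − 7.43) = 10^-0.09 = 0.8128.
(a) Fraction as HOCl = 1 / (1 + 0.8128) = 0.5516.
(a) HOCl = 0.5516 × 6.47 ppm = 3.569 ppm.

(b) Alkalinity to neutralize: (244 − 192) = 52 mg/L as CaCO₃ × 789,000 L = 41,030 g as CaCO₃.
(b) Equivalents of H⁺ required: 41,030 ÷ 50 g/eq = 820.6 eq = 820.6 mol HCl.
(b) Mass of HCl: 820.6 × 36.5 = 29,950 g.
(b) Mass of 17.2% solution: 29,950 / 0.172 = 174,100 g.
(b) Volume: 174,100 g ÷ 1.16 g/mL = 150,100 mL.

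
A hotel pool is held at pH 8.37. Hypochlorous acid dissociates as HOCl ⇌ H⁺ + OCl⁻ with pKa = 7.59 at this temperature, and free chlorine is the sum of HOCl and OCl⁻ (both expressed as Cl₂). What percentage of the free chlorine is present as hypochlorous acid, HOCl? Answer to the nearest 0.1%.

14.2%

[OCl⁻]/[HOCl] = 10^(pH − pKa) = 10^(8.37 − 7.59) = 10^0.78 = 6.026.
Fraction as HOCl = 1 / (1 + 6.026) = 0.1423.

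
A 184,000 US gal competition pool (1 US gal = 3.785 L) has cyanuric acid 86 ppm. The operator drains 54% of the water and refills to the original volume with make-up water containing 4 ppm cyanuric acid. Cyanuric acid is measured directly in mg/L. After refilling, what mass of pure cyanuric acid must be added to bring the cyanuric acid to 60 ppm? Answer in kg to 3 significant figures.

12.7 kg

Volume: 184,000 US gal × 3.785 L/gal = 696,440 L.
After draining 54% and refilling: 86 × 0.46 + 4 × 0.54 = 41.72 ppm.
Deficit to target: 60 − 41.72 = 18.28 mg/L.
Mass: 18.28 mg/L × 696,440 L = 12,730 g cyanuric acid.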